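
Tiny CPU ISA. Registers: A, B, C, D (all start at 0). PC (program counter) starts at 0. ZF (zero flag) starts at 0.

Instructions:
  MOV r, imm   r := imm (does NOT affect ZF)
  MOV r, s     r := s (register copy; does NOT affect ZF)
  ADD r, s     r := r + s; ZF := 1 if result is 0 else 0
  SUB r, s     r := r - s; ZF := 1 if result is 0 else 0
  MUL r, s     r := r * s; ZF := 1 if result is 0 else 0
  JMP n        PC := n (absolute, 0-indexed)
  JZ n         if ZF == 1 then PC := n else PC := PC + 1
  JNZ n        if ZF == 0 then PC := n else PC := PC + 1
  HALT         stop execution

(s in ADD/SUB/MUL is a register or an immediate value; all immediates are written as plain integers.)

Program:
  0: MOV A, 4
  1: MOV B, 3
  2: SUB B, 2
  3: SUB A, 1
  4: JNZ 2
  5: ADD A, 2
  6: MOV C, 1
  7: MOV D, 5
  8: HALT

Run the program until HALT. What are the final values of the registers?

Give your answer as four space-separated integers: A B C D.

Step 1: PC=0 exec 'MOV A, 4'. After: A=4 B=0 C=0 D=0 ZF=0 PC=1
Step 2: PC=1 exec 'MOV B, 3'. After: A=4 B=3 C=0 D=0 ZF=0 PC=2
Step 3: PC=2 exec 'SUB B, 2'. After: A=4 B=1 C=0 D=0 ZF=0 PC=3
Step 4: PC=3 exec 'SUB A, 1'. After: A=3 B=1 C=0 D=0 ZF=0 PC=4
Step 5: PC=4 exec 'JNZ 2'. After: A=3 B=1 C=0 D=0 ZF=0 PC=2
Step 6: PC=2 exec 'SUB B, 2'. After: A=3 B=-1 C=0 D=0 ZF=0 PC=3
Step 7: PC=3 exec 'SUB A, 1'. After: A=2 B=-1 C=0 D=0 ZF=0 PC=4
Step 8: PC=4 exec 'JNZ 2'. After: A=2 B=-1 C=0 D=0 ZF=0 PC=2
Step 9: PC=2 exec 'SUB B, 2'. After: A=2 B=-3 C=0 D=0 ZF=0 PC=3
Step 10: PC=3 exec 'SUB A, 1'. After: A=1 B=-3 C=0 D=0 ZF=0 PC=4
Step 11: PC=4 exec 'JNZ 2'. After: A=1 B=-3 C=0 D=0 ZF=0 PC=2
Step 12: PC=2 exec 'SUB B, 2'. After: A=1 B=-5 C=0 D=0 ZF=0 PC=3
Step 13: PC=3 exec 'SUB A, 1'. After: A=0 B=-5 C=0 D=0 ZF=1 PC=4
Step 14: PC=4 exec 'JNZ 2'. After: A=0 B=-5 C=0 D=0 ZF=1 PC=5
Step 15: PC=5 exec 'ADD A, 2'. After: A=2 B=-5 C=0 D=0 ZF=0 PC=6
Step 16: PC=6 exec 'MOV C, 1'. After: A=2 B=-5 C=1 D=0 ZF=0 PC=7
Step 17: PC=7 exec 'MOV D, 5'. After: A=2 B=-5 C=1 D=5 ZF=0 PC=8
Step 18: PC=8 exec 'HALT'. After: A=2 B=-5 C=1 D=5 ZF=0 PC=8 HALTED

Answer: 2 -5 1 5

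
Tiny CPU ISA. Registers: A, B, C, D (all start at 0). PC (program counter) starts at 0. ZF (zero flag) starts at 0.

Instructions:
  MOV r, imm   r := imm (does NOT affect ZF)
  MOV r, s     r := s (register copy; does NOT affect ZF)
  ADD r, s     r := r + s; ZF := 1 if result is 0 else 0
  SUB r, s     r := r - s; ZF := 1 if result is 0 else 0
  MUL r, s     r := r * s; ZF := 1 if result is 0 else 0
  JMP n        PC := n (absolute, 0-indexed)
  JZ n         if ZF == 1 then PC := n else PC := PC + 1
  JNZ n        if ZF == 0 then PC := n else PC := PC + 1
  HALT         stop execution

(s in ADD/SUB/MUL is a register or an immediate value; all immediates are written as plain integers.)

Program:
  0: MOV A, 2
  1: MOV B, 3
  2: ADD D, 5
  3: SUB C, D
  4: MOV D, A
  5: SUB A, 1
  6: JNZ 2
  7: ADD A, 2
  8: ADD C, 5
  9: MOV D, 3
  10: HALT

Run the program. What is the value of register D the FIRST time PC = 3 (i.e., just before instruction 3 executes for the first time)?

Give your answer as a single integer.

Step 1: PC=0 exec 'MOV A, 2'. After: A=2 B=0 C=0 D=0 ZF=0 PC=1
Step 2: PC=1 exec 'MOV B, 3'. After: A=2 B=3 C=0 D=0 ZF=0 PC=2
Step 3: PC=2 exec 'ADD D, 5'. After: A=2 B=3 C=0 D=5 ZF=0 PC=3
First time PC=3: D=5

5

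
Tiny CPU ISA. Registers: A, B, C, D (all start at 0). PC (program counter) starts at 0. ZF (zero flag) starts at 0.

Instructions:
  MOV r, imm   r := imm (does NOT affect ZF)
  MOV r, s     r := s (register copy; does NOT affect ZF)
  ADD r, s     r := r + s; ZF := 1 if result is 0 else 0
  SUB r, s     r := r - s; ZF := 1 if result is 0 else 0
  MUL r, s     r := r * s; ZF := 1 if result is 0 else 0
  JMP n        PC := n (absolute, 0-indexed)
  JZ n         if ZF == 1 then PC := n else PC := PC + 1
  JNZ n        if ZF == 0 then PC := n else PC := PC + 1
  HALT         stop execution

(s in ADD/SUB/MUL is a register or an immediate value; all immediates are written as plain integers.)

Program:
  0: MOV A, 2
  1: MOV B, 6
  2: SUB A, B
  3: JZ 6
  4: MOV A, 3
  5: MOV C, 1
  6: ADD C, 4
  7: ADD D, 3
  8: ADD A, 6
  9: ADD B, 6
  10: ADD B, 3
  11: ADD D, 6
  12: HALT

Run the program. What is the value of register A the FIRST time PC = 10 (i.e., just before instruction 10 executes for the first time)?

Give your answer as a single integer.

Step 1: PC=0 exec 'MOV A, 2'. After: A=2 B=0 C=0 D=0 ZF=0 PC=1
Step 2: PC=1 exec 'MOV B, 6'. After: A=2 B=6 C=0 D=0 ZF=0 PC=2
Step 3: PC=2 exec 'SUB A, B'. After: A=-4 B=6 C=0 D=0 ZF=0 PC=3
Step 4: PC=3 exec 'JZ 6'. After: A=-4 B=6 C=0 D=0 ZF=0 PC=4
Step 5: PC=4 exec 'MOV A, 3'. After: A=3 B=6 C=0 D=0 ZF=0 PC=5
Step 6: PC=5 exec 'MOV C, 1'. After: A=3 B=6 C=1 D=0 ZF=0 PC=6
Step 7: PC=6 exec 'ADD C, 4'. After: A=3 B=6 C=5 D=0 ZF=0 PC=7
Step 8: PC=7 exec 'ADD D, 3'. After: A=3 B=6 C=5 D=3 ZF=0 PC=8
Step 9: PC=8 exec 'ADD A, 6'. After: A=9 B=6 C=5 D=3 ZF=0 PC=9
Step 10: PC=9 exec 'ADD B, 6'. After: A=9 B=12 C=5 D=3 ZF=0 PC=10
First time PC=10: A=9

9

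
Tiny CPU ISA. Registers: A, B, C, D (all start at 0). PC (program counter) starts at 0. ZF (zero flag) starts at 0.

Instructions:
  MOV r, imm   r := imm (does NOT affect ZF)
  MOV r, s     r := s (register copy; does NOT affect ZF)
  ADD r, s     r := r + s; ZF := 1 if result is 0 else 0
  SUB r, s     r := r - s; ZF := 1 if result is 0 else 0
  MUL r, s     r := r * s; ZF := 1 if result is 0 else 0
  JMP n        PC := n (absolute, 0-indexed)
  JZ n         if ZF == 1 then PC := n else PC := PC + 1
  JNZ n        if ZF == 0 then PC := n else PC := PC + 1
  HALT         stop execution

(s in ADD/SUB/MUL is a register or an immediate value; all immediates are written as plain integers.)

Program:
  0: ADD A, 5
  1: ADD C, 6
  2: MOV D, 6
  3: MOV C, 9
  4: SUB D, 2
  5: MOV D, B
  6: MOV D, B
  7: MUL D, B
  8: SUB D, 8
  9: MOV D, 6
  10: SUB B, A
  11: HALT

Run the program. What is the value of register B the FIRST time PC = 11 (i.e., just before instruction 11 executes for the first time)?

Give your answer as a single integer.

Step 1: PC=0 exec 'ADD A, 5'. After: A=5 B=0 C=0 D=0 ZF=0 PC=1
Step 2: PC=1 exec 'ADD C, 6'. After: A=5 B=0 C=6 D=0 ZF=0 PC=2
Step 3: PC=2 exec 'MOV D, 6'. After: A=5 B=0 C=6 D=6 ZF=0 PC=3
Step 4: PC=3 exec 'MOV C, 9'. After: A=5 B=0 C=9 D=6 ZF=0 PC=4
Step 5: PC=4 exec 'SUB D, 2'. After: A=5 B=0 C=9 D=4 ZF=0 PC=5
Step 6: PC=5 exec 'MOV D, B'. After: A=5 B=0 C=9 D=0 ZF=0 PC=6
Step 7: PC=6 exec 'MOV D, B'. After: A=5 B=0 C=9 D=0 ZF=0 PC=7
Step 8: PC=7 exec 'MUL D, B'. After: A=5 B=0 C=9 D=0 ZF=1 PC=8
Step 9: PC=8 exec 'SUB D, 8'. After: A=5 B=0 C=9 D=-8 ZF=0 PC=9
Step 10: PC=9 exec 'MOV D, 6'. After: A=5 B=0 C=9 D=6 ZF=0 PC=10
Step 11: PC=10 exec 'SUB B, A'. After: A=5 B=-5 C=9 D=6 ZF=0 PC=11
First time PC=11: B=-5

-5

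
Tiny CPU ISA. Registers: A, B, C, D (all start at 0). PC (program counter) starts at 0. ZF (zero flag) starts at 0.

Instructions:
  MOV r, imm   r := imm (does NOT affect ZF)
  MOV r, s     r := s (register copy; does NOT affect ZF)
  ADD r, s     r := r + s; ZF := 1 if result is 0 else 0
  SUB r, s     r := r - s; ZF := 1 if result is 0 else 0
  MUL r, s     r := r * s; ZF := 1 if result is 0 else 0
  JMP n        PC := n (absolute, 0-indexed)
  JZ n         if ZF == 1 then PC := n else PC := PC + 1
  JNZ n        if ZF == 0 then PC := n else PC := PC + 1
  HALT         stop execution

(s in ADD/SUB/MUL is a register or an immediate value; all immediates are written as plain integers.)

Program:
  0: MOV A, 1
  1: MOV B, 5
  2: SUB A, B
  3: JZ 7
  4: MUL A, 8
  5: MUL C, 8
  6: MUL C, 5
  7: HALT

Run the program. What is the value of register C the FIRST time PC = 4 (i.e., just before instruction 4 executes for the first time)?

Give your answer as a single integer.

Step 1: PC=0 exec 'MOV A, 1'. After: A=1 B=0 C=0 D=0 ZF=0 PC=1
Step 2: PC=1 exec 'MOV B, 5'. After: A=1 B=5 C=0 D=0 ZF=0 PC=2
Step 3: PC=2 exec 'SUB A, B'. After: A=-4 B=5 C=0 D=0 ZF=0 PC=3
Step 4: PC=3 exec 'JZ 7'. After: A=-4 B=5 C=0 D=0 ZF=0 PC=4
First time PC=4: C=0

0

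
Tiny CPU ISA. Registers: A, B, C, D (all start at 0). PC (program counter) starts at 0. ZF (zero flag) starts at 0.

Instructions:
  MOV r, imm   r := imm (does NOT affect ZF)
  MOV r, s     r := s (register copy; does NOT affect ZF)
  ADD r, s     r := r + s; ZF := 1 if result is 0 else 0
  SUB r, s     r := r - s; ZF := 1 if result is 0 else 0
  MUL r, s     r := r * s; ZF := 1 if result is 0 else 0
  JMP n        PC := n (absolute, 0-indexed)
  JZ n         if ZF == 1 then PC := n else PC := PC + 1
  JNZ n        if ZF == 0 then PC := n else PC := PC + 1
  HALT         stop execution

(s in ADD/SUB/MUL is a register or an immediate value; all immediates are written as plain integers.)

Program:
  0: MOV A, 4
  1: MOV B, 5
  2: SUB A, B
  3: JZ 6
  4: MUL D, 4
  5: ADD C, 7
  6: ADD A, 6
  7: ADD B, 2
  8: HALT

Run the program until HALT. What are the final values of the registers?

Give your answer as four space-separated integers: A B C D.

Step 1: PC=0 exec 'MOV A, 4'. After: A=4 B=0 C=0 D=0 ZF=0 PC=1
Step 2: PC=1 exec 'MOV B, 5'. After: A=4 B=5 C=0 D=0 ZF=0 PC=2
Step 3: PC=2 exec 'SUB A, B'. After: A=-1 B=5 C=0 D=0 ZF=0 PC=3
Step 4: PC=3 exec 'JZ 6'. After: A=-1 B=5 C=0 D=0 ZF=0 PC=4
Step 5: PC=4 exec 'MUL D, 4'. After: A=-1 B=5 C=0 D=0 ZF=1 PC=5
Step 6: PC=5 exec 'ADD C, 7'. After: A=-1 B=5 C=7 D=0 ZF=0 PC=6
Step 7: PC=6 exec 'ADD A, 6'. After: A=5 B=5 C=7 D=0 ZF=0 PC=7
Step 8: PC=7 exec 'ADD B, 2'. After: A=5 B=7 C=7 D=0 ZF=0 PC=8
Step 9: PC=8 exec 'HALT'. After: A=5 B=7 C=7 D=0 ZF=0 PC=8 HALTED

Answer: 5 7 7 0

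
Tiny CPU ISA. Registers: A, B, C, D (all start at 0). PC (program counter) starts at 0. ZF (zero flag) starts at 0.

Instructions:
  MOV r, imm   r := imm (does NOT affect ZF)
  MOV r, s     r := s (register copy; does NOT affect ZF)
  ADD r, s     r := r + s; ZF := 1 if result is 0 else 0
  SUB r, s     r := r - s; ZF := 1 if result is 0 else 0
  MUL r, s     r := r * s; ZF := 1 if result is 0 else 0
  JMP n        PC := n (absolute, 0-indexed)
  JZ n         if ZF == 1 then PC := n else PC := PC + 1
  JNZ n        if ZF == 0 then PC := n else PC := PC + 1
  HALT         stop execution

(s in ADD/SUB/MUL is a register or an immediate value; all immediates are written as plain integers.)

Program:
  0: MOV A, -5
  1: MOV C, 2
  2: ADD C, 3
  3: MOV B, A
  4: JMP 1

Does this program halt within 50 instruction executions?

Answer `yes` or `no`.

Step 1: PC=0 exec 'MOV A, -5'. After: A=-5 B=0 C=0 D=0 ZF=0 PC=1
Step 2: PC=1 exec 'MOV C, 2'. After: A=-5 B=0 C=2 D=0 ZF=0 PC=2
Step 3: PC=2 exec 'ADD C, 3'. After: A=-5 B=0 C=5 D=0 ZF=0 PC=3
Step 4: PC=3 exec 'MOV B, A'. After: A=-5 B=-5 C=5 D=0 ZF=0 PC=4
Step 5: PC=4 exec 'JMP 1'. After: A=-5 B=-5 C=5 D=0 ZF=0 PC=1
Step 6: PC=1 exec 'MOV C, 2'. After: A=-5 B=-5 C=2 D=0 ZF=0 PC=2
Step 7: PC=2 exec 'ADD C, 3'. After: A=-5 B=-5 C=5 D=0 ZF=0 PC=3
Step 8: PC=3 exec 'MOV B, A'. After: A=-5 B=-5 C=5 D=0 ZF=0 PC=4
State after step 8 equals state after step 4: the program is in a cycle of length 4 and will never halt.

Answer: no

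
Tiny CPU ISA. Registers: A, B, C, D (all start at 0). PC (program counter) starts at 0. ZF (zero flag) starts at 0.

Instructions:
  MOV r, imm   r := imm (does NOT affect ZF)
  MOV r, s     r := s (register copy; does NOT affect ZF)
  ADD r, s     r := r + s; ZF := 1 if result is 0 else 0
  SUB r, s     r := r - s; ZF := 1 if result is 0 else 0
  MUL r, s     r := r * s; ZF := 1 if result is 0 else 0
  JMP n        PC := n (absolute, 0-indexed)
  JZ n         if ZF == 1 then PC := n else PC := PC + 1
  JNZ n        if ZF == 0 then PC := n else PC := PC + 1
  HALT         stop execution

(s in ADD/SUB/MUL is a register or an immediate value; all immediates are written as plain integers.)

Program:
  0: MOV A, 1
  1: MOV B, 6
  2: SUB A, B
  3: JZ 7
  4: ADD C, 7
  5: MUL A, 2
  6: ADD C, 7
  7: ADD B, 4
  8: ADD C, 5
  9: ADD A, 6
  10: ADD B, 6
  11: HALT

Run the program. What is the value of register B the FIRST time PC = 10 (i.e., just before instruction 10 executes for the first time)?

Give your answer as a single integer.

Step 1: PC=0 exec 'MOV A, 1'. After: A=1 B=0 C=0 D=0 ZF=0 PC=1
Step 2: PC=1 exec 'MOV B, 6'. After: A=1 B=6 C=0 D=0 ZF=0 PC=2
Step 3: PC=2 exec 'SUB A, B'. After: A=-5 B=6 C=0 D=0 ZF=0 PC=3
Step 4: PC=3 exec 'JZ 7'. After: A=-5 B=6 C=0 D=0 ZF=0 PC=4
Step 5: PC=4 exec 'ADD C, 7'. After: A=-5 B=6 C=7 D=0 ZF=0 PC=5
Step 6: PC=5 exec 'MUL A, 2'. After: A=-10 B=6 C=7 D=0 ZF=0 PC=6
Step 7: PC=6 exec 'ADD C, 7'. After: A=-10 B=6 C=14 D=0 ZF=0 PC=7
Step 8: PC=7 exec 'ADD B, 4'. After: A=-10 B=10 C=14 D=0 ZF=0 PC=8
Step 9: PC=8 exec 'ADD C, 5'. After: A=-10 B=10 C=19 D=0 ZF=0 PC=9
Step 10: PC=9 exec 'ADD A, 6'. After: A=-4 B=10 C=19 D=0 ZF=0 PC=10
First time PC=10: B=10

10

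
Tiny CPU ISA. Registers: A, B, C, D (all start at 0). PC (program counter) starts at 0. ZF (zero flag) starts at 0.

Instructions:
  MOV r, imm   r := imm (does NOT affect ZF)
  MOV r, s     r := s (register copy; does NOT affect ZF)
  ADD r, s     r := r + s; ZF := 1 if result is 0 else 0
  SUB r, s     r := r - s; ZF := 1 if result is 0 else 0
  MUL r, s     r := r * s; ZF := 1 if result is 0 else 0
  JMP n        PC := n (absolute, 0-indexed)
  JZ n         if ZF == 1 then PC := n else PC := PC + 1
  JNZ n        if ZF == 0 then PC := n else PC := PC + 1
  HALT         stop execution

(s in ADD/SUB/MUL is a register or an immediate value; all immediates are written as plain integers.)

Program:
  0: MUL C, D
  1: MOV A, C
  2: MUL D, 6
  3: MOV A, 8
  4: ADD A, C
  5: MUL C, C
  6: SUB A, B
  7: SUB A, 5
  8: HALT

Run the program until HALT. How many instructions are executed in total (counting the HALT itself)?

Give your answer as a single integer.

Step 1: PC=0 exec 'MUL C, D'. After: A=0 B=0 C=0 D=0 ZF=1 PC=1
Step 2: PC=1 exec 'MOV A, C'. After: A=0 B=0 C=0 D=0 ZF=1 PC=2
Step 3: PC=2 exec 'MUL D, 6'. After: A=0 B=0 C=0 D=0 ZF=1 PC=3
Step 4: PC=3 exec 'MOV A, 8'. After: A=8 B=0 C=0 D=0 ZF=1 PC=4
Step 5: PC=4 exec 'ADD A, C'. After: A=8 B=0 C=0 D=0 ZF=0 PC=5
Step 6: PC=5 exec 'MUL C, C'. After: A=8 B=0 C=0 D=0 ZF=1 PC=6
Step 7: PC=6 exec 'SUB A, B'. After: A=8 B=0 C=0 D=0 ZF=0 PC=7
Step 8: PC=7 exec 'SUB A, 5'. After: A=3 B=0 C=0 D=0 ZF=0 PC=8
Step 9: PC=8 exec 'HALT'. After: A=3 B=0 C=0 D=0 ZF=0 PC=8 HALTED
Total instructions executed: 9

Answer: 9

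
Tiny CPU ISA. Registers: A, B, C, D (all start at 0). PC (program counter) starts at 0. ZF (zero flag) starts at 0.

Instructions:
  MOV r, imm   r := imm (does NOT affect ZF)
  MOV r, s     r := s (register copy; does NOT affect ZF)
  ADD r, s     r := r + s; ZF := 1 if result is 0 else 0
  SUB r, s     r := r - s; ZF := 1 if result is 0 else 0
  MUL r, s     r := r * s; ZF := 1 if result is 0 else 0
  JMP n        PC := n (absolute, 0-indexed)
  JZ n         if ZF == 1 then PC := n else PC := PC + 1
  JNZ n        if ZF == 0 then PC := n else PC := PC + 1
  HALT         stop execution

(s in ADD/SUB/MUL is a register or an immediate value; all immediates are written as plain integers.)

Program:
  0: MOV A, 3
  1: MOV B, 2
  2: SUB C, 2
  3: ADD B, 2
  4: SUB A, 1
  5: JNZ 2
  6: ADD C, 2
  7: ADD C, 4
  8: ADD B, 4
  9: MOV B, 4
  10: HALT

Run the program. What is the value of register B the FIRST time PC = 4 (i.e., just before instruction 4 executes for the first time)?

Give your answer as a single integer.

Step 1: PC=0 exec 'MOV A, 3'. After: A=3 B=0 C=0 D=0 ZF=0 PC=1
Step 2: PC=1 exec 'MOV B, 2'. After: A=3 B=2 C=0 D=0 ZF=0 PC=2
Step 3: PC=2 exec 'SUB C, 2'. After: A=3 B=2 C=-2 D=0 ZF=0 PC=3
Step 4: PC=3 exec 'ADD B, 2'. After: A=3 B=4 C=-2 D=0 ZF=0 PC=4
First time PC=4: B=4

4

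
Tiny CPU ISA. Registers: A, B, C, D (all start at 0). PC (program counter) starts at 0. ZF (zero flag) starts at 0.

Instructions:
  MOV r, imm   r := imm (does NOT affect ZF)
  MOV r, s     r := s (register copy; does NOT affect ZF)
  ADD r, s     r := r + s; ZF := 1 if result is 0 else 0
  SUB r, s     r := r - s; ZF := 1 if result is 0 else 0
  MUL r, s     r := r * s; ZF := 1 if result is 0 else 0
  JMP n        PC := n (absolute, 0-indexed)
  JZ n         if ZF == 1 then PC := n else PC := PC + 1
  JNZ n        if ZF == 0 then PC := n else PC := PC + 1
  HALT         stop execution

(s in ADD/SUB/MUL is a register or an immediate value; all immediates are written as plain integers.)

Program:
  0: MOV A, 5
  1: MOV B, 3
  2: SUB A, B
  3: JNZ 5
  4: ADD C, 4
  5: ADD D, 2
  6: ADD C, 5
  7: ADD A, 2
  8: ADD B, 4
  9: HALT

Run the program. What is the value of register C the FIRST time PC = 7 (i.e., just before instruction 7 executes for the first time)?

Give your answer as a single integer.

Step 1: PC=0 exec 'MOV A, 5'. After: A=5 B=0 C=0 D=0 ZF=0 PC=1
Step 2: PC=1 exec 'MOV B, 3'. After: A=5 B=3 C=0 D=0 ZF=0 PC=2
Step 3: PC=2 exec 'SUB A, B'. After: A=2 B=3 C=0 D=0 ZF=0 PC=3
Step 4: PC=3 exec 'JNZ 5'. After: A=2 B=3 C=0 D=0 ZF=0 PC=5
Step 5: PC=5 exec 'ADD D, 2'. After: A=2 B=3 C=0 D=2 ZF=0 PC=6
Step 6: PC=6 exec 'ADD C, 5'. After: A=2 B=3 C=5 D=2 ZF=0 PC=7
First time PC=7: C=5

5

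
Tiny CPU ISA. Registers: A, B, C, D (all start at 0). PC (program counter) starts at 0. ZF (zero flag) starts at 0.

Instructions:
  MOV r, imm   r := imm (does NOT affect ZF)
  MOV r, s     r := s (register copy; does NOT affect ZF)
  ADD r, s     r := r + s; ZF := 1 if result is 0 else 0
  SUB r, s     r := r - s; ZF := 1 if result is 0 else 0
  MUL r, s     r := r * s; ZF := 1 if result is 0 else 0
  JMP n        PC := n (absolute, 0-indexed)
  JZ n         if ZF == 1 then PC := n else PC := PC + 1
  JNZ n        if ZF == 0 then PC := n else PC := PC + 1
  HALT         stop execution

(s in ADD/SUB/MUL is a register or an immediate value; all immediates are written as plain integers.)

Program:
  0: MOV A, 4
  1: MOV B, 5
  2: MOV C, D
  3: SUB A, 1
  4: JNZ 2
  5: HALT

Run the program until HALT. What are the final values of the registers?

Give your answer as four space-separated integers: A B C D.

Answer: 0 5 0 0

Derivation:
Step 1: PC=0 exec 'MOV A, 4'. After: A=4 B=0 C=0 D=0 ZF=0 PC=1
Step 2: PC=1 exec 'MOV B, 5'. After: A=4 B=5 C=0 D=0 ZF=0 PC=2
Step 3: PC=2 exec 'MOV C, D'. After: A=4 B=5 C=0 D=0 ZF=0 PC=3
Step 4: PC=3 exec 'SUB A, 1'. After: A=3 B=5 C=0 D=0 ZF=0 PC=4
Step 5: PC=4 exec 'JNZ 2'. After: A=3 B=5 C=0 D=0 ZF=0 PC=2
Step 6: PC=2 exec 'MOV C, D'. After: A=3 B=5 C=0 D=0 ZF=0 PC=3
Step 7: PC=3 exec 'SUB A, 1'. After: A=2 B=5 C=0 D=0 ZF=0 PC=4
Step 8: PC=4 exec 'JNZ 2'. After: A=2 B=5 C=0 D=0 ZF=0 PC=2
Step 9: PC=2 exec 'MOV C, D'. After: A=2 B=5 C=0 D=0 ZF=0 PC=3
Step 10: PC=3 exec 'SUB A, 1'. After: A=1 B=5 C=0 D=0 ZF=0 PC=4
Step 11: PC=4 exec 'JNZ 2'. After: A=1 B=5 C=0 D=0 ZF=0 PC=2
Step 12: PC=2 exec 'MOV C, D'. After: A=1 B=5 C=0 D=0 ZF=0 PC=3
Step 13: PC=3 exec 'SUB A, 1'. After: A=0 B=5 C=0 D=0 ZF=1 PC=4
Step 14: PC=4 exec 'JNZ 2'. After: A=0 B=5 C=0 D=0 ZF=1 PC=5
Step 15: PC=5 exec 'HALT'. After: A=0 B=5 C=0 D=0 ZF=1 PC=5 HALTED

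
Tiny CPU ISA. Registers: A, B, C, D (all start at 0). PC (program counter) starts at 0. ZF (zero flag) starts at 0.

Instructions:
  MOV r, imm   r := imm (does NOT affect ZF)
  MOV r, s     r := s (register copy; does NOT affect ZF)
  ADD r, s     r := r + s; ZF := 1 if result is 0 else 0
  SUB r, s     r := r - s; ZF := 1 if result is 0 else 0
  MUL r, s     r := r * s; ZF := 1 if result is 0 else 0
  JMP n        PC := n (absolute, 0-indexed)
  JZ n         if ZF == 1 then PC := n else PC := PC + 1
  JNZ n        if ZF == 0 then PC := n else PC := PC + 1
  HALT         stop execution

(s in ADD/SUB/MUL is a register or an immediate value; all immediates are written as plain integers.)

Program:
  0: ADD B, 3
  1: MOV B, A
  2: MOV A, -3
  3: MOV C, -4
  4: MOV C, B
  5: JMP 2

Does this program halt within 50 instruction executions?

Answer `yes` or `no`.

Step 1: PC=0 exec 'ADD B, 3'. After: A=0 B=3 C=0 D=0 ZF=0 PC=1
Step 2: PC=1 exec 'MOV B, A'. After: A=0 B=0 C=0 D=0 ZF=0 PC=2
Step 3: PC=2 exec 'MOV A, -3'. After: A=-3 B=0 C=0 D=0 ZF=0 PC=3
Step 4: PC=3 exec 'MOV C, -4'. After: A=-3 B=0 C=-4 D=0 ZF=0 PC=4
Step 5: PC=4 exec 'MOV C, B'. After: A=-3 B=0 C=0 D=0 ZF=0 PC=5
Step 6: PC=5 exec 'JMP 2'. After: A=-3 B=0 C=0 D=0 ZF=0 PC=2
Step 7: PC=2 exec 'MOV A, -3'. After: A=-3 B=0 C=0 D=0 ZF=0 PC=3
State after step 7 equals state after step 3: the program is in a cycle of length 4 and will never halt.

Answer: no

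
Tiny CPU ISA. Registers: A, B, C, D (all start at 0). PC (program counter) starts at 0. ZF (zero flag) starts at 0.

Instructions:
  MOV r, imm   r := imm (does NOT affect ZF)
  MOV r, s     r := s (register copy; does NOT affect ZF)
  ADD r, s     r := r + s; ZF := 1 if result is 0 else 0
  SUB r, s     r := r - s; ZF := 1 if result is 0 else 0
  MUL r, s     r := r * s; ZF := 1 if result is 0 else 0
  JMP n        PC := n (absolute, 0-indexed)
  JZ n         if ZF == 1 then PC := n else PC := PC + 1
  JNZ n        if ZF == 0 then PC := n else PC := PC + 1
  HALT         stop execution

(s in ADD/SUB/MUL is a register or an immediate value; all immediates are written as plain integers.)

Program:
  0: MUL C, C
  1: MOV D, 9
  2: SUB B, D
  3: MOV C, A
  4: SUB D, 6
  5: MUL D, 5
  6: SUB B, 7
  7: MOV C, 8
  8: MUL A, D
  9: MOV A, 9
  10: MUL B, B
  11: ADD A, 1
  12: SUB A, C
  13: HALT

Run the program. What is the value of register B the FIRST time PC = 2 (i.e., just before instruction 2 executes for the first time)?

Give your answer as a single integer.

Step 1: PC=0 exec 'MUL C, C'. After: A=0 B=0 C=0 D=0 ZF=1 PC=1
Step 2: PC=1 exec 'MOV D, 9'. After: A=0 B=0 C=0 D=9 ZF=1 PC=2
First time PC=2: B=0

0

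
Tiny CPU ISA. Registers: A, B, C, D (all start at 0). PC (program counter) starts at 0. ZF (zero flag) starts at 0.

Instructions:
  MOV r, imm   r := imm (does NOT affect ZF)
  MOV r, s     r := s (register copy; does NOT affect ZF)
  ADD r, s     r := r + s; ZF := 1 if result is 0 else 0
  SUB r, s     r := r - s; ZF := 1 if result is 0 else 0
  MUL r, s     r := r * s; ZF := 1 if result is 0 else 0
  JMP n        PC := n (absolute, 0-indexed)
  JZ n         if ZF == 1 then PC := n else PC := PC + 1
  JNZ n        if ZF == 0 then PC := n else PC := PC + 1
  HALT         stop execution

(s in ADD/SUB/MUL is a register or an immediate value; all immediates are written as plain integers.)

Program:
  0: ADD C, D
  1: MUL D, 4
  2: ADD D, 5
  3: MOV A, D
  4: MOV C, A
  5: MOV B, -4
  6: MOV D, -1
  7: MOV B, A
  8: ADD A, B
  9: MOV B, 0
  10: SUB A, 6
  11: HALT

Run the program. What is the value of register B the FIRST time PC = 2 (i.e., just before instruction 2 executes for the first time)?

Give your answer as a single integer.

Step 1: PC=0 exec 'ADD C, D'. After: A=0 B=0 C=0 D=0 ZF=1 PC=1
Step 2: PC=1 exec 'MUL D, 4'. After: A=0 B=0 C=0 D=0 ZF=1 PC=2
First time PC=2: B=0

0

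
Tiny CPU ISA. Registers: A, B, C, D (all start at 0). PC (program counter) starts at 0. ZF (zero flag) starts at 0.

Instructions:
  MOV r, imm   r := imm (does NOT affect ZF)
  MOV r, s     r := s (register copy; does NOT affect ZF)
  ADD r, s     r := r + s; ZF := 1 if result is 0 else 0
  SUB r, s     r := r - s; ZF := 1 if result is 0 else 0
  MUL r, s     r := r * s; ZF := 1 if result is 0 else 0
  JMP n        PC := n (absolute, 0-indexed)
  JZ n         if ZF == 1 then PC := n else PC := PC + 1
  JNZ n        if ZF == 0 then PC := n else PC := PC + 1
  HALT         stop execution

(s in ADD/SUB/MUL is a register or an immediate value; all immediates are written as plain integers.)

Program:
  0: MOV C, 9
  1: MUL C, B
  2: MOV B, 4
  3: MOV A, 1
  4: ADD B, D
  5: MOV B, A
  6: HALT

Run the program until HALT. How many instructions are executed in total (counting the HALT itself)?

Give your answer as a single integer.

Step 1: PC=0 exec 'MOV C, 9'. After: A=0 B=0 C=9 D=0 ZF=0 PC=1
Step 2: PC=1 exec 'MUL C, B'. After: A=0 B=0 C=0 D=0 ZF=1 PC=2
Step 3: PC=2 exec 'MOV B, 4'. After: A=0 B=4 C=0 D=0 ZF=1 PC=3
Step 4: PC=3 exec 'MOV A, 1'. After: A=1 B=4 C=0 D=0 ZF=1 PC=4
Step 5: PC=4 exec 'ADD B, D'. After: A=1 B=4 C=0 D=0 ZF=0 PC=5
Step 6: PC=5 exec 'MOV B, A'. After: A=1 B=1 C=0 D=0 ZF=0 PC=6
Step 7: PC=6 exec 'HALT'. After: A=1 B=1 C=0 D=0 ZF=0 PC=6 HALTED
Total instructions executed: 7

Answer: 7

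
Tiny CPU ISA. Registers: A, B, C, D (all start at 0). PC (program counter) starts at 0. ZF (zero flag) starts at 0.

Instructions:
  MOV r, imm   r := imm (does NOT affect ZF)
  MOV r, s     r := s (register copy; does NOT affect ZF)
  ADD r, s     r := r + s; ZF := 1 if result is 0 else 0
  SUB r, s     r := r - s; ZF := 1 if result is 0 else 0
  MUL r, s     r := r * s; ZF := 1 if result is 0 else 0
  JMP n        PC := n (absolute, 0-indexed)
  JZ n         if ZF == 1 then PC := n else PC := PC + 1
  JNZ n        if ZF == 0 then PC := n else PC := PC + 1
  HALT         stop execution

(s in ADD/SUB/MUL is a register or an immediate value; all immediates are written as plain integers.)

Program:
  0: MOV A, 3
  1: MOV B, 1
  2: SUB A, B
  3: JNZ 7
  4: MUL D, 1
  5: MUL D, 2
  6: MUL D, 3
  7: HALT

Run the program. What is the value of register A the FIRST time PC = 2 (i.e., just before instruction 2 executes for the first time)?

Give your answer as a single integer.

Step 1: PC=0 exec 'MOV A, 3'. After: A=3 B=0 C=0 D=0 ZF=0 PC=1
Step 2: PC=1 exec 'MOV B, 1'. After: A=3 B=1 C=0 D=0 ZF=0 PC=2
First time PC=2: A=3

3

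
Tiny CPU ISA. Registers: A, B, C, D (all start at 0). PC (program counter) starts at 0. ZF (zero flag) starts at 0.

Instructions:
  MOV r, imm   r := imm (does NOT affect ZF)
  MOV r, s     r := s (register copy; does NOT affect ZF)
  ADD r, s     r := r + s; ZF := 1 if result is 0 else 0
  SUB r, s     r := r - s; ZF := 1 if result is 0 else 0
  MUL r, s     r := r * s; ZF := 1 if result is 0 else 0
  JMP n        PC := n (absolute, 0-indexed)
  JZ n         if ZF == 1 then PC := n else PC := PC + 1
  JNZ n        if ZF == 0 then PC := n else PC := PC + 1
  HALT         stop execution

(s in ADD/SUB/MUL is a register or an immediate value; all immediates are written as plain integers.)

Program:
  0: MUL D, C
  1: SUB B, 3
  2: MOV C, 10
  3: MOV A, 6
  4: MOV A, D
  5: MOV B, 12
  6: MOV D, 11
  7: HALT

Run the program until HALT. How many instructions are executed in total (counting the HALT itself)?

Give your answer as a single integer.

Step 1: PC=0 exec 'MUL D, C'. After: A=0 B=0 C=0 D=0 ZF=1 PC=1
Step 2: PC=1 exec 'SUB B, 3'. After: A=0 B=-3 C=0 D=0 ZF=0 PC=2
Step 3: PC=2 exec 'MOV C, 10'. After: A=0 B=-3 C=10 D=0 ZF=0 PC=3
Step 4: PC=3 exec 'MOV A, 6'. After: A=6 B=-3 C=10 D=0 ZF=0 PC=4
Step 5: PC=4 exec 'MOV A, D'. After: A=0 B=-3 C=10 D=0 ZF=0 PC=5
Step 6: PC=5 exec 'MOV B, 12'. After: A=0 B=12 C=10 D=0 ZF=0 PC=6
Step 7: PC=6 exec 'MOV D, 11'. After: A=0 B=12 C=10 D=11 ZF=0 PC=7
Step 8: PC=7 exec 'HALT'. After: A=0 B=12 C=10 D=11 ZF=0 PC=7 HALTED
Total instructions executed: 8

Answer: 8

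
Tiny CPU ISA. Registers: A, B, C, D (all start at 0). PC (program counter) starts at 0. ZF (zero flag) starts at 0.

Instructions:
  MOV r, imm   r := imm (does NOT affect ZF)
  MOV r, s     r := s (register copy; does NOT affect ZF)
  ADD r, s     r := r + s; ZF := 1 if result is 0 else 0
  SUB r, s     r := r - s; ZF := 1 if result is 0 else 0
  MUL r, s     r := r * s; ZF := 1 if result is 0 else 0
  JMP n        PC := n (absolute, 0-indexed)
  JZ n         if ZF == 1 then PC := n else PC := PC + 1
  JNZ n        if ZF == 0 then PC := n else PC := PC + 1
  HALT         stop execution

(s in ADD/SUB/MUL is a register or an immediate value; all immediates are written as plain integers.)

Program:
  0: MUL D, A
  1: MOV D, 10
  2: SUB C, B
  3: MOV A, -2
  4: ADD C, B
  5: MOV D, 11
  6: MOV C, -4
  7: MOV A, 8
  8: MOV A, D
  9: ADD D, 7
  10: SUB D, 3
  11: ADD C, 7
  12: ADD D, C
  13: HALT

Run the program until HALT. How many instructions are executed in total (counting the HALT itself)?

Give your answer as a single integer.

Answer: 14

Derivation:
Step 1: PC=0 exec 'MUL D, A'. After: A=0 B=0 C=0 D=0 ZF=1 PC=1
Step 2: PC=1 exec 'MOV D, 10'. After: A=0 B=0 C=0 D=10 ZF=1 PC=2
Step 3: PC=2 exec 'SUB C, B'. After: A=0 B=0 C=0 D=10 ZF=1 PC=3
Step 4: PC=3 exec 'MOV A, -2'. After: A=-2 B=0 C=0 D=10 ZF=1 PC=4
Step 5: PC=4 exec 'ADD C, B'. After: A=-2 B=0 C=0 D=10 ZF=1 PC=5
Step 6: PC=5 exec 'MOV D, 11'. After: A=-2 B=0 C=0 D=11 ZF=1 PC=6
Step 7: PC=6 exec 'MOV C, -4'. After: A=-2 B=0 C=-4 D=11 ZF=1 PC=7
Step 8: PC=7 exec 'MOV A, 8'. After: A=8 B=0 C=-4 D=11 ZF=1 PC=8
Step 9: PC=8 exec 'MOV A, D'. After: A=11 B=0 C=-4 D=11 ZF=1 PC=9
Step 10: PC=9 exec 'ADD D, 7'. After: A=11 B=0 C=-4 D=18 ZF=0 PC=10
Step 11: PC=10 exec 'SUB D, 3'. After: A=11 B=0 C=-4 D=15 ZF=0 PC=11
Step 12: PC=11 exec 'ADD C, 7'. After: A=11 B=0 C=3 D=15 ZF=0 PC=12
Step 13: PC=12 exec 'ADD D, C'. After: A=11 B=0 C=3 D=18 ZF=0 PC=13
Step 14: PC=13 exec 'HALT'. After: A=11 B=0 C=3 D=18 ZF=0 PC=13 HALTED
Total instructions executed: 14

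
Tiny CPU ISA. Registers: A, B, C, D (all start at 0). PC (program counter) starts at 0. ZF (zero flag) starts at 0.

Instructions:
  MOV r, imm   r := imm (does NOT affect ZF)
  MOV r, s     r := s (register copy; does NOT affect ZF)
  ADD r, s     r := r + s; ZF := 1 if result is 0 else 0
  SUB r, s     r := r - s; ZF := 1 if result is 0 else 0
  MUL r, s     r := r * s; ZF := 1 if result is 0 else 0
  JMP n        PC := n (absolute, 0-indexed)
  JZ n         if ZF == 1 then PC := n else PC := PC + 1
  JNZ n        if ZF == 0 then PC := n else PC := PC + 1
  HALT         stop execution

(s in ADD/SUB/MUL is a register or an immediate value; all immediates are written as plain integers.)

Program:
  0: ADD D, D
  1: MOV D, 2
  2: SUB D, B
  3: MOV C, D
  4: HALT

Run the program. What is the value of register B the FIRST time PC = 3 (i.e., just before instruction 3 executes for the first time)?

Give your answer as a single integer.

Step 1: PC=0 exec 'ADD D, D'. After: A=0 B=0 C=0 D=0 ZF=1 PC=1
Step 2: PC=1 exec 'MOV D, 2'. After: A=0 B=0 C=0 D=2 ZF=1 PC=2
Step 3: PC=2 exec 'SUB D, B'. After: A=0 B=0 C=0 D=2 ZF=0 PC=3
First time PC=3: B=0

0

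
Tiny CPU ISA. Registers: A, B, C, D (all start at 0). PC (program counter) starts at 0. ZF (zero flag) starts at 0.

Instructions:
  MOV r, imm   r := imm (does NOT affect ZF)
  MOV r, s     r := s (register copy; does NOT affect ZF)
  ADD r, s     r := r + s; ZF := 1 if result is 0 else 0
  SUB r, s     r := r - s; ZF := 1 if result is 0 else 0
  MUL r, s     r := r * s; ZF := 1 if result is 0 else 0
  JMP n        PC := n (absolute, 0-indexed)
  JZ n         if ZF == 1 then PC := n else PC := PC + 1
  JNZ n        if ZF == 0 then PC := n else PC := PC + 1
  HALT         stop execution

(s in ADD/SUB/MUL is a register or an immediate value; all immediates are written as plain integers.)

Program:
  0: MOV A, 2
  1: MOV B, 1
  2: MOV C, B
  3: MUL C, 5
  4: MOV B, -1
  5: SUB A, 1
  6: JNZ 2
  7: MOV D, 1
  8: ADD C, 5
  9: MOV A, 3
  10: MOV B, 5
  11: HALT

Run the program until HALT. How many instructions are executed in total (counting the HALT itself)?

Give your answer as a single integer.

Answer: 17

Derivation:
Step 1: PC=0 exec 'MOV A, 2'. After: A=2 B=0 C=0 D=0 ZF=0 PC=1
Step 2: PC=1 exec 'MOV B, 1'. After: A=2 B=1 C=0 D=0 ZF=0 PC=2
Step 3: PC=2 exec 'MOV C, B'. After: A=2 B=1 C=1 D=0 ZF=0 PC=3
Step 4: PC=3 exec 'MUL C, 5'. After: A=2 B=1 C=5 D=0 ZF=0 PC=4
Step 5: PC=4 exec 'MOV B, -1'. After: A=2 B=-1 C=5 D=0 ZF=0 PC=5
Step 6: PC=5 exec 'SUB A, 1'. After: A=1 B=-1 C=5 D=0 ZF=0 PC=6
Step 7: PC=6 exec 'JNZ 2'. After: A=1 B=-1 C=5 D=0 ZF=0 PC=2
Step 8: PC=2 exec 'MOV C, B'. After: A=1 B=-1 C=-1 D=0 ZF=0 PC=3
Step 9: PC=3 exec 'MUL C, 5'. After: A=1 B=-1 C=-5 D=0 ZF=0 PC=4
Step 10: PC=4 exec 'MOV B, -1'. After: A=1 B=-1 C=-5 D=0 ZF=0 PC=5
Step 11: PC=5 exec 'SUB A, 1'. After: A=0 B=-1 C=-5 D=0 ZF=1 PC=6
Step 12: PC=6 exec 'JNZ 2'. After: A=0 B=-1 C=-5 D=0 ZF=1 PC=7
Step 13: PC=7 exec 'MOV D, 1'. After: A=0 B=-1 C=-5 D=1 ZF=1 PC=8
Step 14: PC=8 exec 'ADD C, 5'. After: A=0 B=-1 C=0 D=1 ZF=1 PC=9
Step 15: PC=9 exec 'MOV A, 3'. After: A=3 B=-1 C=0 D=1 ZF=1 PC=10
Step 16: PC=10 exec 'MOV B, 5'. After: A=3 B=5 C=0 D=1 ZF=1 PC=11
Step 17: PC=11 exec 'HALT'. After: A=3 B=5 C=0 D=1 ZF=1 PC=11 HALTED
Total instructions executed: 17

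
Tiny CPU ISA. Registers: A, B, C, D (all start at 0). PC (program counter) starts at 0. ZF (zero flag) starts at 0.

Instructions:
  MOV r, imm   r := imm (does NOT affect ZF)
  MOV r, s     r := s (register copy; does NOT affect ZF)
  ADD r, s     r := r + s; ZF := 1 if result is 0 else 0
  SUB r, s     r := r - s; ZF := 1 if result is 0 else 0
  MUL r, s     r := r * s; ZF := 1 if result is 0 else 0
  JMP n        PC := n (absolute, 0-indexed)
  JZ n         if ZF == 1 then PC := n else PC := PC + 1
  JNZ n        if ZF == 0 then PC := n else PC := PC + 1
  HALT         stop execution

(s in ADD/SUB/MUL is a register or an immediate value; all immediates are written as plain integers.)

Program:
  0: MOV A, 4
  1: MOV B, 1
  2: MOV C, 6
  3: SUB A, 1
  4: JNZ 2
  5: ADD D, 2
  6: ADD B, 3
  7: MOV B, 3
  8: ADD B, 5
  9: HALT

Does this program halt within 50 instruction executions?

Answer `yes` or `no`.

Answer: yes

Derivation:
Step 1: PC=0 exec 'MOV A, 4'. After: A=4 B=0 C=0 D=0 ZF=0 PC=1
Step 2: PC=1 exec 'MOV B, 1'. After: A=4 B=1 C=0 D=0 ZF=0 PC=2
Step 3: PC=2 exec 'MOV C, 6'. After: A=4 B=1 C=6 D=0 ZF=0 PC=3
Step 4: PC=3 exec 'SUB A, 1'. After: A=3 B=1 C=6 D=0 ZF=0 PC=4
Step 5: PC=4 exec 'JNZ 2'. After: A=3 B=1 C=6 D=0 ZF=0 PC=2
Step 6: PC=2 exec 'MOV C, 6'. After: A=3 B=1 C=6 D=0 ZF=0 PC=3
Step 7: PC=3 exec 'SUB A, 1'. After: A=2 B=1 C=6 D=0 ZF=0 PC=4
Step 8: PC=4 exec 'JNZ 2'. After: A=2 B=1 C=6 D=0 ZF=0 PC=2
Step 9: PC=2 exec 'MOV C, 6'. After: A=2 B=1 C=6 D=0 ZF=0 PC=3
Step 10: PC=3 exec 'SUB A, 1'. After: A=1 B=1 C=6 D=0 ZF=0 PC=4
Step 11: PC=4 exec 'JNZ 2'. After: A=1 B=1 C=6 D=0 ZF=0 PC=2
Step 12: PC=2 exec 'MOV C, 6'. After: A=1 B=1 C=6 D=0 ZF=0 PC=3
Step 13: PC=3 exec 'SUB A, 1'. After: A=0 B=1 C=6 D=0 ZF=1 PC=4
Step 14: PC=4 exec 'JNZ 2'. After: A=0 B=1 C=6 D=0 ZF=1 PC=5
Step 15: PC=5 exec 'ADD D, 2'. After: A=0 B=1 C=6 D=2 ZF=0 PC=6
Step 16: PC=6 exec 'ADD B, 3'. After: A=0 B=4 C=6 D=2 ZF=0 PC=7
Step 17: PC=7 exec 'MOV B, 3'. After: A=0 B=3 C=6 D=2 ZF=0 PC=8
Step 18: PC=8 exec 'ADD B, 5'. After: A=0 B=8 C=6 D=2 ZF=0 PC=9
Step 19: PC=9 exec 'HALT'. After: A=0 B=8 C=6 D=2 ZF=0 PC=9 HALTED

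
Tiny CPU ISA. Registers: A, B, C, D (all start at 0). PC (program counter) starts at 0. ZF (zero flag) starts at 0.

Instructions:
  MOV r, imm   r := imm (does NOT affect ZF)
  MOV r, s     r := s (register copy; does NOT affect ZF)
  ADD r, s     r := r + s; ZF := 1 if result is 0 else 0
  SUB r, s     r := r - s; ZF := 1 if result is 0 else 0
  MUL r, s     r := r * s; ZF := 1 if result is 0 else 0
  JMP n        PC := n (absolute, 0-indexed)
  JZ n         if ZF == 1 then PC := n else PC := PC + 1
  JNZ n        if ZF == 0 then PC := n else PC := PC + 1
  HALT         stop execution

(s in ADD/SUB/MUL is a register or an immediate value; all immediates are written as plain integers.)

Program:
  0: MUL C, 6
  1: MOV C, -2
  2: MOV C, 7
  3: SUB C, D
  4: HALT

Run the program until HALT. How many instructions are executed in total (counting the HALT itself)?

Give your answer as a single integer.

Step 1: PC=0 exec 'MUL C, 6'. After: A=0 B=0 C=0 D=0 ZF=1 PC=1
Step 2: PC=1 exec 'MOV C, -2'. After: A=0 B=0 C=-2 D=0 ZF=1 PC=2
Step 3: PC=2 exec 'MOV C, 7'. After: A=0 B=0 C=7 D=0 ZF=1 PC=3
Step 4: PC=3 exec 'SUB C, D'. After: A=0 B=0 C=7 D=0 ZF=0 PC=4
Step 5: PC=4 exec 'HALT'. After: A=0 B=0 C=7 D=0 ZF=0 PC=4 HALTED
Total instructions executed: 5

Answer: 5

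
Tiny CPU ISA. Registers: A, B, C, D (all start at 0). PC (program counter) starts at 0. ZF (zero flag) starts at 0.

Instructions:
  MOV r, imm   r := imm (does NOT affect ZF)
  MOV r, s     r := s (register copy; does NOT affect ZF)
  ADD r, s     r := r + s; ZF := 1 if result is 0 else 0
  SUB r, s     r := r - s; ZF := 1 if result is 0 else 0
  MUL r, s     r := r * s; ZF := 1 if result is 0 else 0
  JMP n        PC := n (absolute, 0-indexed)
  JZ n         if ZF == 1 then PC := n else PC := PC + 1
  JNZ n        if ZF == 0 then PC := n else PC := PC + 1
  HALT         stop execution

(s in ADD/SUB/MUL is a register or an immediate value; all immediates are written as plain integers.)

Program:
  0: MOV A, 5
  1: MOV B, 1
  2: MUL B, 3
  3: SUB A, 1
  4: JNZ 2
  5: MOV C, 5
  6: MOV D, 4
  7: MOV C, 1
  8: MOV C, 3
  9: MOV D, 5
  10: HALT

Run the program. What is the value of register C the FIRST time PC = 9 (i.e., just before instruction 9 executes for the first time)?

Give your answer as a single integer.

Step 1: PC=0 exec 'MOV A, 5'. After: A=5 B=0 C=0 D=0 ZF=0 PC=1
Step 2: PC=1 exec 'MOV B, 1'. After: A=5 B=1 C=0 D=0 ZF=0 PC=2
Step 3: PC=2 exec 'MUL B, 3'. After: A=5 B=3 C=0 D=0 ZF=0 PC=3
Step 4: PC=3 exec 'SUB A, 1'. After: A=4 B=3 C=0 D=0 ZF=0 PC=4
Step 5: PC=4 exec 'JNZ 2'. After: A=4 B=3 C=0 D=0 ZF=0 PC=2
Step 6: PC=2 exec 'MUL B, 3'. After: A=4 B=9 C=0 D=0 ZF=0 PC=3
Step 7: PC=3 exec 'SUB A, 1'. After: A=3 B=9 C=0 D=0 ZF=0 PC=4
Step 8: PC=4 exec 'JNZ 2'. After: A=3 B=9 C=0 D=0 ZF=0 PC=2
Step 9: PC=2 exec 'MUL B, 3'. After: A=3 B=27 C=0 D=0 ZF=0 PC=3
Step 10: PC=3 exec 'SUB A, 1'. After: A=2 B=27 C=0 D=0 ZF=0 PC=4
Step 11: PC=4 exec 'JNZ 2'. After: A=2 B=27 C=0 D=0 ZF=0 PC=2
Step 12: PC=2 exec 'MUL B, 3'. After: A=2 B=81 C=0 D=0 ZF=0 PC=3
Step 13: PC=3 exec 'SUB A, 1'. After: A=1 B=81 C=0 D=0 ZF=0 PC=4
Step 14: PC=4 exec 'JNZ 2'. After: A=1 B=81 C=0 D=0 ZF=0 PC=2
Step 15: PC=2 exec 'MUL B, 3'. After: A=1 B=243 C=0 D=0 ZF=0 PC=3
Step 16: PC=3 exec 'SUB A, 1'. After: A=0 B=243 C=0 D=0 ZF=1 PC=4
Step 17: PC=4 exec 'JNZ 2'. After: A=0 B=243 C=0 D=0 ZF=1 PC=5
Step 18: PC=5 exec 'MOV C, 5'. After: A=0 B=243 C=5 D=0 ZF=1 PC=6
Step 19: PC=6 exec 'MOV D, 4'. After: A=0 B=243 C=5 D=4 ZF=1 PC=7
Step 20: PC=7 exec 'MOV C, 1'. After: A=0 B=243 C=1 D=4 ZF=1 PC=8
Step 21: PC=8 exec 'MOV C, 3'. After: A=0 B=243 C=3 D=4 ZF=1 PC=9
First time PC=9: C=3

3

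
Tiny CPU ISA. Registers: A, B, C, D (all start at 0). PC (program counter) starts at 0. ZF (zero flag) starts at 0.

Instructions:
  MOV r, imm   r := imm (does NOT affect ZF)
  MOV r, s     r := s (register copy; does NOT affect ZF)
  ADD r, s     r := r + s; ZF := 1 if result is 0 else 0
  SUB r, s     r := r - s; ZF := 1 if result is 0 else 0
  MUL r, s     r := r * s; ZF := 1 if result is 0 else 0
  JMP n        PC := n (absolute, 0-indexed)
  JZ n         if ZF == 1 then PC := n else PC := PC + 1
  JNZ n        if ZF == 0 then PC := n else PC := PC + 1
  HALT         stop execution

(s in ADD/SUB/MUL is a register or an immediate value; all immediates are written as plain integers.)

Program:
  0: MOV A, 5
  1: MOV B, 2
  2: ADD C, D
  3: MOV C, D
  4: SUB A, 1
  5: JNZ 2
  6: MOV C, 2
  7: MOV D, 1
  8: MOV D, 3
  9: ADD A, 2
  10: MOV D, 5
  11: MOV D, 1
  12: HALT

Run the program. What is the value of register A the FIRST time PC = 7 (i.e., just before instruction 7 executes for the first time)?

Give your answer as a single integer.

Step 1: PC=0 exec 'MOV A, 5'. After: A=5 B=0 C=0 D=0 ZF=0 PC=1
Step 2: PC=1 exec 'MOV B, 2'. After: A=5 B=2 C=0 D=0 ZF=0 PC=2
Step 3: PC=2 exec 'ADD C, D'. After: A=5 B=2 C=0 D=0 ZF=1 PC=3
Step 4: PC=3 exec 'MOV C, D'. After: A=5 B=2 C=0 D=0 ZF=1 PC=4
Step 5: PC=4 exec 'SUB A, 1'. After: A=4 B=2 C=0 D=0 ZF=0 PC=5
Step 6: PC=5 exec 'JNZ 2'. After: A=4 B=2 C=0 D=0 ZF=0 PC=2
Step 7: PC=2 exec 'ADD C, D'. After: A=4 B=2 C=0 D=0 ZF=1 PC=3
Step 8: PC=3 exec 'MOV C, D'. After: A=4 B=2 C=0 D=0 ZF=1 PC=4
Step 9: PC=4 exec 'SUB A, 1'. After: A=3 B=2 C=0 D=0 ZF=0 PC=5
Step 10: PC=5 exec 'JNZ 2'. After: A=3 B=2 C=0 D=0 ZF=0 PC=2
Step 11: PC=2 exec 'ADD C, D'. After: A=3 B=2 C=0 D=0 ZF=1 PC=3
Step 12: PC=3 exec 'MOV C, D'. After: A=3 B=2 C=0 D=0 ZF=1 PC=4
Step 13: PC=4 exec 'SUB A, 1'. After: A=2 B=2 C=0 D=0 ZF=0 PC=5
Step 14: PC=5 exec 'JNZ 2'. After: A=2 B=2 C=0 D=0 ZF=0 PC=2
Step 15: PC=2 exec 'ADD C, D'. After: A=2 B=2 C=0 D=0 ZF=1 PC=3
Step 16: PC=3 exec 'MOV C, D'. After: A=2 B=2 C=0 D=0 ZF=1 PC=4
Step 17: PC=4 exec 'SUB A, 1'. After: A=1 B=2 C=0 D=0 ZF=0 PC=5
Step 18: PC=5 exec 'JNZ 2'. After: A=1 B=2 C=0 D=0 ZF=0 PC=2
Step 19: PC=2 exec 'ADD C, D'. After: A=1 B=2 C=0 D=0 ZF=1 PC=3
Step 20: PC=3 exec 'MOV C, D'. After: A=1 B=2 C=0 D=0 ZF=1 PC=4
Step 21: PC=4 exec 'SUB A, 1'. After: A=0 B=2 C=0 D=0 ZF=1 PC=5
Step 22: PC=5 exec 'JNZ 2'. After: A=0 B=2 C=0 D=0 ZF=1 PC=6
Step 23: PC=6 exec 'MOV C, 2'. After: A=0 B=2 C=2 D=0 ZF=1 PC=7
First time PC=7: A=0

0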